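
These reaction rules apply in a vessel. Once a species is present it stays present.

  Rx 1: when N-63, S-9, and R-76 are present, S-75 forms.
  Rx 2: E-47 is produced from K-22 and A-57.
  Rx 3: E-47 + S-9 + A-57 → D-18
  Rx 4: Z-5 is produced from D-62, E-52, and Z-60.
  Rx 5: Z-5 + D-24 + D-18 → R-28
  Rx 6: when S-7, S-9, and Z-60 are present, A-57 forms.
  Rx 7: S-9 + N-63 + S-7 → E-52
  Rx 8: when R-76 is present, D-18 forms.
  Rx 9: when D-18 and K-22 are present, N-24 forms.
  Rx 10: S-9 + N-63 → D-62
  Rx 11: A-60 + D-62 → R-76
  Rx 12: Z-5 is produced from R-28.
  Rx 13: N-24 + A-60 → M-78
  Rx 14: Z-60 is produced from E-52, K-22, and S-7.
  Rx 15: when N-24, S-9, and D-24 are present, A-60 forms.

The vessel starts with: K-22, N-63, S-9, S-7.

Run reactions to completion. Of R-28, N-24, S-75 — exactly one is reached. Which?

N-24

S-9, N-63, and S-7 present → E-52 forms (Rx 7).
E-52, K-22, and S-7 present → Z-60 forms (Rx 14).
S-7, S-9, and Z-60 present → A-57 forms (Rx 6).
K-22 and A-57 present → E-47 forms (Rx 2).
E-47, S-9, and A-57 present → D-18 forms (Rx 3).
D-18 and K-22 present → N-24 forms (Rx 9).
S-75 would need N-63, S-9, and R-76 (Rx 1), but R-76 never forms. R-28 would need Z-5, D-24, and D-18 (Rx 5), but D-24 never forms.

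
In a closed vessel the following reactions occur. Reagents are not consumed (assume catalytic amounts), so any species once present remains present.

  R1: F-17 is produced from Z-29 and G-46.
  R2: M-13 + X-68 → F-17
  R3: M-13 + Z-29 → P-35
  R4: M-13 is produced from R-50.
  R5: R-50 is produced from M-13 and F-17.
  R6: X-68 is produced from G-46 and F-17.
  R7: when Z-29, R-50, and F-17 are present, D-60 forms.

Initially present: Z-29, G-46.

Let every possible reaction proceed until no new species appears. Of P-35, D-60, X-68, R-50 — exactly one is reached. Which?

X-68

Z-29 and G-46 present → F-17 forms (R1).
G-46 and F-17 present → X-68 forms (R6).
D-60 would need Z-29, R-50, and F-17 (R7), but R-50 never forms. P-35 would need M-13 and Z-29 (R3), but M-13 never forms. R-50 would need M-13 and F-17 (R5), but M-13 never forms.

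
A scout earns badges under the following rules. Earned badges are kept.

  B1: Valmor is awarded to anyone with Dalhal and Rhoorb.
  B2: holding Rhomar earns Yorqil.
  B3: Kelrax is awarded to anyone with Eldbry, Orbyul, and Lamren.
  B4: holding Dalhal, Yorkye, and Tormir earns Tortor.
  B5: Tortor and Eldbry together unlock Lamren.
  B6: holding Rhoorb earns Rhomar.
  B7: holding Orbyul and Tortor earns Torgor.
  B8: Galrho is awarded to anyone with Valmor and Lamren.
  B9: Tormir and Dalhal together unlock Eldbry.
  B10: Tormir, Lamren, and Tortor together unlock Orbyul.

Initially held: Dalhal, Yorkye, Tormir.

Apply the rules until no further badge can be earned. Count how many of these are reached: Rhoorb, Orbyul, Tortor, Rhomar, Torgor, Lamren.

With Dalhal, Yorkye, and Tormir, Tortor is earned (B4).
With Tormir and Dalhal, Eldbry is earned (B9).
With Tortor and Eldbry, Lamren is earned (B5).
With Tormir, Lamren, and Tortor, Orbyul is earned (B10).
With Orbyul and Tortor, Torgor is earned (B7).
No rule produces Rhoorb, and it is not given.
Orbyul: reached.
Tortor: reached.
Rhomar would need Rhoorb (B6), but Rhoorb is never earned.
Torgor: reached.
Lamren: reached.
Reached: Orbyul, Tortor, Torgor, and Lamren — 4 of the 6.

4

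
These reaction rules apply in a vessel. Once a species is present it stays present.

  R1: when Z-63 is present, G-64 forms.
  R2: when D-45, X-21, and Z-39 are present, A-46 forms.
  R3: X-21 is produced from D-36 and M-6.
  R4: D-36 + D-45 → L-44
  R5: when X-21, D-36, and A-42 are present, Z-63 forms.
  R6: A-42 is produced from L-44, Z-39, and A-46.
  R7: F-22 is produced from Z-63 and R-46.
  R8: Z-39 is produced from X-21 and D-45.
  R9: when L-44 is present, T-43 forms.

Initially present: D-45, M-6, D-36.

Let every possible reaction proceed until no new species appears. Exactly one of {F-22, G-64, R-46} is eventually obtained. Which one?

D-36 and D-45 present → L-44 forms (R4).
D-36 and M-6 present → X-21 forms (R3).
X-21 and D-45 present → Z-39 forms (R8).
D-45, X-21, and Z-39 present → A-46 forms (R2).
L-44, Z-39, and A-46 present → A-42 forms (R6).
X-21, D-36, and A-42 present → Z-63 forms (R5).
Z-63 present → G-64 forms (R1).
F-22 would need Z-63 and R-46 (R7), but R-46 never forms. No rule produces R-46, and it is not given.

G-64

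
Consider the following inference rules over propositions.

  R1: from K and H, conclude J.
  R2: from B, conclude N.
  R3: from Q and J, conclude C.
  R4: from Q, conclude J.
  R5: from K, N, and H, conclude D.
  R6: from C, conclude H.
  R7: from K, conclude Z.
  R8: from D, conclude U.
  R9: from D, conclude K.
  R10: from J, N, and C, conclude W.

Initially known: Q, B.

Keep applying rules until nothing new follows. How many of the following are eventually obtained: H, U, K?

From Q, R4 gives J.
From Q and J, R3 gives C.
From C, R6 gives H.
H: reached.
U would need D (R8), but D is never established.
K would need D (R9), but D is never established.
Reached: H — 1 of the 3.

1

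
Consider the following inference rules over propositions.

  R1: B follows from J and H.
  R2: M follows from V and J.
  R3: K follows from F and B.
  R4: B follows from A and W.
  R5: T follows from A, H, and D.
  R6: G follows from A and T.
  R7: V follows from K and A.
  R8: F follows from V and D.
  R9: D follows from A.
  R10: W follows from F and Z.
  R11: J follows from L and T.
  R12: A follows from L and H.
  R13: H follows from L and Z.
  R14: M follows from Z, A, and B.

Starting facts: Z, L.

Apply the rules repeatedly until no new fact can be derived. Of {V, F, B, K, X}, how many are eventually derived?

L and Z hold, so H follows (R13).
L and H hold, so A follows (R12).
A holds, so D follows (R9).
From A, H, and D, R5 gives T.
L and T hold, so J follows (R11).
J and H hold, so B follows (R1).
V would need K and A (R7), but K is never established.
F would need V and D (R8), but V is never established.
B: reached.
K would need F and B (R3), but F is never established.
No rule produces X, and it is not given.
Reached: B — 1 of the 5.

1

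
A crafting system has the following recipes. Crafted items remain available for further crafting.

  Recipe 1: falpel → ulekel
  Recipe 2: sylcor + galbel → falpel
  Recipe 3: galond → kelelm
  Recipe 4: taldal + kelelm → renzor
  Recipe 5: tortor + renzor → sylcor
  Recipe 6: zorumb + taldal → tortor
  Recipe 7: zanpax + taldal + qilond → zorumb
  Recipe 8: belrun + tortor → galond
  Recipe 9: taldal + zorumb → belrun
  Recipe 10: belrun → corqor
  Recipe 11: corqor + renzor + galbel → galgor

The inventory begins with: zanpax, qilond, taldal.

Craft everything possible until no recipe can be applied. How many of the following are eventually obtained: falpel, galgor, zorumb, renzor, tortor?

zanpax + taldal + qilond → zorumb (Recipe 7).
Using Recipe 6, zorumb and taldal make tortor.
Using Recipe 9, taldal and zorumb make belrun.
belrun + tortor → galond (Recipe 8).
galond → kelelm (Recipe 3).
Using Recipe 4, taldal and kelelm make renzor.
falpel would need sylcor and galbel (Recipe 2), but galbel is never obtained.
galgor would need corqor, renzor, and galbel (Recipe 11), but galbel is never obtained.
zorumb: reached.
renzor: reached.
tortor: reached.
Reached: zorumb, renzor, and tortor — 3 of the 5.

3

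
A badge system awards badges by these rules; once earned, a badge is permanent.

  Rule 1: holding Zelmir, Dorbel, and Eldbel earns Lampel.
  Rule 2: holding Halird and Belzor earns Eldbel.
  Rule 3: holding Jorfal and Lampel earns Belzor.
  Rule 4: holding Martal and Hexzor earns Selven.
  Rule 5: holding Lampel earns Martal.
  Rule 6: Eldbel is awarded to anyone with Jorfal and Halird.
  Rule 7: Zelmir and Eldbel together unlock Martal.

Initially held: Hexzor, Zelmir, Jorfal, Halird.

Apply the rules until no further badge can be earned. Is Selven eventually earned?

Yes

With Jorfal and Halird, Eldbel is earned (Rule 6).
With Zelmir and Eldbel, Martal is earned (Rule 7).
With Martal and Hexzor, Selven is earned (Rule 4).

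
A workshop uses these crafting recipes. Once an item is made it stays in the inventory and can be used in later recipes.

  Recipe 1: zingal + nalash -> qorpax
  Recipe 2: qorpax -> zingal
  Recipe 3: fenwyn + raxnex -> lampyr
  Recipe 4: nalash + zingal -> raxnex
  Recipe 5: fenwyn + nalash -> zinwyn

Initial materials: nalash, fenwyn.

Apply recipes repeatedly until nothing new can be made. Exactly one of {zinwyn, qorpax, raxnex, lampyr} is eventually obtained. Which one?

zinwyn

Using Recipe 5, fenwyn and nalash make zinwyn.
qorpax would need zingal and nalash (Recipe 1), but zingal is never obtained. raxnex would need nalash and zingal (Recipe 4), but zingal is never obtained. lampyr would need fenwyn and raxnex (Recipe 3), but raxnex is never obtained.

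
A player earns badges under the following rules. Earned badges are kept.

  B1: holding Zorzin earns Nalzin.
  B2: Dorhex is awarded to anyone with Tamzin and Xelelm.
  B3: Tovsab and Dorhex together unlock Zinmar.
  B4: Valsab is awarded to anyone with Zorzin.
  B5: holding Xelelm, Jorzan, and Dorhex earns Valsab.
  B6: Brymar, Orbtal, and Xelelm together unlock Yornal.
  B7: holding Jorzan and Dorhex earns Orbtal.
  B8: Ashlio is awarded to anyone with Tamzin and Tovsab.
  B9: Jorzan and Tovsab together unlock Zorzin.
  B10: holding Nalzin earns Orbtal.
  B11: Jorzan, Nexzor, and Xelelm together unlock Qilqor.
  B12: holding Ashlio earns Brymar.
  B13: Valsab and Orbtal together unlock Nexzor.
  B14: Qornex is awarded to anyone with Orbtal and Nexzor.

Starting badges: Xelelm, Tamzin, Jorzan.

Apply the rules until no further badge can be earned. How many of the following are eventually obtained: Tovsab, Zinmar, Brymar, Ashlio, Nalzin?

No rule produces Tovsab, and it is not given.
Zinmar would need Tovsab and Dorhex (B3), but Tovsab is never earned.
Brymar would need Ashlio (B12), but Ashlio is never earned.
Ashlio would need Tamzin and Tovsab (B8), but Tovsab is never earned.
Nalzin would need Zorzin (B1), but Zorzin is never earned.
None of the 5 are reached.

0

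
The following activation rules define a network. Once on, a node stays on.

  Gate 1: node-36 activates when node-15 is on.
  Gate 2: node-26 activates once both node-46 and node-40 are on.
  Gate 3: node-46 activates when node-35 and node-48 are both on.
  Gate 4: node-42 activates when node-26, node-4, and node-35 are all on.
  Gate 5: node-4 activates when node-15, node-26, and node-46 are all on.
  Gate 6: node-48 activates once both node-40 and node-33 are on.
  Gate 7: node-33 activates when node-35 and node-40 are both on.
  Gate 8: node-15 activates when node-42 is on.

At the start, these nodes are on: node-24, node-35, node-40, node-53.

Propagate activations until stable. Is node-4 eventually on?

No

node-4 would need node-15, node-26, and node-46 (Gate 5), but node-15 never turns on.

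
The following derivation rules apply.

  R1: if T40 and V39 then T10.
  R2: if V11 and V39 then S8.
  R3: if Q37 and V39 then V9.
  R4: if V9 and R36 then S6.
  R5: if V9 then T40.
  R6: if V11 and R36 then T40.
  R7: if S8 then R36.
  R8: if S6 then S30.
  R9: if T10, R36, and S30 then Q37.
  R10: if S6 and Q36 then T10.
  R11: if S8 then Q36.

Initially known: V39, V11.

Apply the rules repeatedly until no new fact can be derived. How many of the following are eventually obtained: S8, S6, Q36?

2

From V11 and V39, R2 gives S8.
S8 holds, so Q36 follows (R11).
S8: reached.
S6 would need V9 and R36 (R4), but V9 is never established.
Q36: reached.
Reached: S8 and Q36 — 2 of the 3.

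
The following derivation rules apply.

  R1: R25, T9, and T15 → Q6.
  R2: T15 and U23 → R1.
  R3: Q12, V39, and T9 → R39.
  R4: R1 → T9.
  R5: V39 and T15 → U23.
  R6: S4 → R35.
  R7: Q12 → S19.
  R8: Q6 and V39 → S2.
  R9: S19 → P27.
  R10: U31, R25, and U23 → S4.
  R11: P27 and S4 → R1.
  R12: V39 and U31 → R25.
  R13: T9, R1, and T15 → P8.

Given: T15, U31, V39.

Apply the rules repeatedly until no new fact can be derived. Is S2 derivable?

From V39 and U31, R12 gives R25.
From V39 and T15, R5 gives U23.
T15 and U23 hold, so R1 follows (R2).
R1 holds, so T9 follows (R4).
From R25, T9, and T15, R1 gives Q6.
From Q6 and V39, R8 gives S2.

Yes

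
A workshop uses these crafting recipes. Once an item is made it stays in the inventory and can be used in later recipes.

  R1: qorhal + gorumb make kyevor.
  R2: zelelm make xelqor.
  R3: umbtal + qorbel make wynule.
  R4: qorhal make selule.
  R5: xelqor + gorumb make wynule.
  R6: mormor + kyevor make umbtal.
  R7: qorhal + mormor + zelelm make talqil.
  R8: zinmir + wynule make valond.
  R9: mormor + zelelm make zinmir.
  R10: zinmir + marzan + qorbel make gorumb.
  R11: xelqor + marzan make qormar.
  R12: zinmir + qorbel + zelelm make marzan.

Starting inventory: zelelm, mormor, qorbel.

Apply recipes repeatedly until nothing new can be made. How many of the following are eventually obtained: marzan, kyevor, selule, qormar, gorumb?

mormor + zelelm → zinmir (R9).
zelelm → xelqor (R2).
Using R12, zinmir, qorbel, and zelelm make marzan.
Using R10, zinmir, marzan, and qorbel make gorumb.
xelqor + marzan → qormar (R11).
marzan: reached.
kyevor would need qorhal and gorumb (R1), but qorhal is never obtained.
selule would need qorhal (R4), but qorhal is never obtained.
qormar: reached.
gorumb: reached.
Reached: marzan, qormar, and gorumb — 3 of the 5.

3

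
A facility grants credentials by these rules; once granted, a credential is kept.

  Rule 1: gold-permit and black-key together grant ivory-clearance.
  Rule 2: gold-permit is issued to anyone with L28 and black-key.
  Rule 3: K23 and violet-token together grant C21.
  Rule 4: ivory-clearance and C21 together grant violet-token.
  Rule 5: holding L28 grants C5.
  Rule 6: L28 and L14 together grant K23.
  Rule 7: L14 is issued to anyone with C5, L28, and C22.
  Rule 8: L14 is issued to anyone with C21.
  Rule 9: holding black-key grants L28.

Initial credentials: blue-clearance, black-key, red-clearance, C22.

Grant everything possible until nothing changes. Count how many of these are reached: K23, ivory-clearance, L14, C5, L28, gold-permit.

Holding black-key grants L28 (Rule 9).
Holding L28 and black-key grants gold-permit (Rule 2).
Holding L28 grants C5 (Rule 5).
Holding C5, L28, and C22 grants L14 (Rule 7).
Holding gold-permit and black-key grants ivory-clearance (Rule 1).
Holding L28 and L14 grants K23 (Rule 6).
K23: reached.
ivory-clearance: reached.
L14: reached.
C5: reached.
L28: reached.
gold-permit: reached.
All 6 are reached.

6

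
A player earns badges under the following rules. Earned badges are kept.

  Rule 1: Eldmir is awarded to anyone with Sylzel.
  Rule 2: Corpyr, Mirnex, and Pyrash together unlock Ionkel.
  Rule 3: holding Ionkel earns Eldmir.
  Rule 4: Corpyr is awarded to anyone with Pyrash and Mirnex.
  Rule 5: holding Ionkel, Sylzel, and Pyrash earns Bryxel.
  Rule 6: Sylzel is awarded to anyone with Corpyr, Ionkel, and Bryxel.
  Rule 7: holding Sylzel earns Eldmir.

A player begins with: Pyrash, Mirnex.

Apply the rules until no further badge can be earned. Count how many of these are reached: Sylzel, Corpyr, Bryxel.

1

With Pyrash and Mirnex, Corpyr is earned (Rule 4).
Sylzel would need Corpyr, Ionkel, and Bryxel (Rule 6), but Bryxel is never earned.
Corpyr: reached.
Bryxel would need Ionkel, Sylzel, and Pyrash (Rule 5), but Sylzel is never earned.
Reached: Corpyr — 1 of the 3.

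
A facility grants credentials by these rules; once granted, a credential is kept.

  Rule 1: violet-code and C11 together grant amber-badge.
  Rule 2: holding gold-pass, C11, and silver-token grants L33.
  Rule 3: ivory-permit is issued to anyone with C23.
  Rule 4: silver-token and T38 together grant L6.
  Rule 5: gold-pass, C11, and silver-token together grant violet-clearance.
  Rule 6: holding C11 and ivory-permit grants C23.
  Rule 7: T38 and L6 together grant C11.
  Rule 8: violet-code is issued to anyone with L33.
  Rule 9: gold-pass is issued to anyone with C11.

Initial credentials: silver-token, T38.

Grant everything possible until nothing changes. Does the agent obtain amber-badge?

Yes

Holding silver-token and T38 grants L6 (Rule 4).
Holding T38 and L6 grants C11 (Rule 7).
Holding C11 grants gold-pass (Rule 9).
Holding gold-pass, C11, and silver-token grants L33 (Rule 2).
Holding L33 grants violet-code (Rule 8).
Holding violet-code and C11 grants amber-badge (Rule 1).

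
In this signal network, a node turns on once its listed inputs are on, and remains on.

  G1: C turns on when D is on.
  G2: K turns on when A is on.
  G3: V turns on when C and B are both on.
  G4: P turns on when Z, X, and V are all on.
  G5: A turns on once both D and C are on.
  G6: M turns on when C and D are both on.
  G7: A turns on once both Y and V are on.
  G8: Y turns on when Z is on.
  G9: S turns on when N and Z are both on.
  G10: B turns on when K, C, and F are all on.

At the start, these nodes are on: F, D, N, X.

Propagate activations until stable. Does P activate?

P would need Z, X, and V (G4), but Z never turns on.

No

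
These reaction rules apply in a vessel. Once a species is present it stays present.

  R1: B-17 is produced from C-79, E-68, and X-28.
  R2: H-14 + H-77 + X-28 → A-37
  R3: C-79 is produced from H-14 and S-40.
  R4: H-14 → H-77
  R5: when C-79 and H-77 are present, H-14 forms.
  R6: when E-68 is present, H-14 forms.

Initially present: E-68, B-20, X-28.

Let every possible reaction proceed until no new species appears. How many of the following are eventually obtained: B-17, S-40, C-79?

B-17 would need C-79, E-68, and X-28 (R1), but C-79 never forms.
No rule produces S-40, and it is not given.
C-79 would need H-14 and S-40 (R3), but S-40 never forms.
None of the 3 are reached.

0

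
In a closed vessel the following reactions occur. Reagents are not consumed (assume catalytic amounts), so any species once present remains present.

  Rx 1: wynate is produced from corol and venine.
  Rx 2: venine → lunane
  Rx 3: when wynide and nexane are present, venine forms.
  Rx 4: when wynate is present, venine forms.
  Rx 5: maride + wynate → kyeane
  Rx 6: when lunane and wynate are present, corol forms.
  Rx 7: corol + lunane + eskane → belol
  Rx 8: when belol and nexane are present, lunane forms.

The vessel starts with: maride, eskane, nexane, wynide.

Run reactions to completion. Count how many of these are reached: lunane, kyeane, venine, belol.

2

wynide and nexane present → venine forms (Rx 3).
venine present → lunane forms (Rx 2).
lunane: reached.
kyeane would need maride and wynate (Rx 5), but wynate never forms.
venine: reached.
belol would need corol, lunane, and eskane (Rx 7), but corol never forms.
Reached: lunane and venine — 2 of the 4.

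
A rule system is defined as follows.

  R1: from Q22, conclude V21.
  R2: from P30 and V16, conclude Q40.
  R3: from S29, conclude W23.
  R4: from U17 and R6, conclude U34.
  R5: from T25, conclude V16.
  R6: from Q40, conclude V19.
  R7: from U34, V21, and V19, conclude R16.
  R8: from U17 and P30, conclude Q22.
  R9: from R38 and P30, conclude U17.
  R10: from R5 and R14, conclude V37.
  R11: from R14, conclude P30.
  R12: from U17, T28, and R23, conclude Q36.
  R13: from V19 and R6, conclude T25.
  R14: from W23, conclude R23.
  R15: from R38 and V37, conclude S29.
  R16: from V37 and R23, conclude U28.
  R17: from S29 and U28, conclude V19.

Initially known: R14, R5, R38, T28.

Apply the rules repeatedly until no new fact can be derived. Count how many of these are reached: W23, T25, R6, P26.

From R5 and R14, R10 gives V37.
From R38 and V37, R15 gives S29.
From S29, R3 gives W23.
W23: reached.
T25 would need V19 and R6 (R13), but R6 is never established.
No rule produces R6, and it is not given.
No rule produces P26, and it is not given.
Reached: W23 — 1 of the 4.

1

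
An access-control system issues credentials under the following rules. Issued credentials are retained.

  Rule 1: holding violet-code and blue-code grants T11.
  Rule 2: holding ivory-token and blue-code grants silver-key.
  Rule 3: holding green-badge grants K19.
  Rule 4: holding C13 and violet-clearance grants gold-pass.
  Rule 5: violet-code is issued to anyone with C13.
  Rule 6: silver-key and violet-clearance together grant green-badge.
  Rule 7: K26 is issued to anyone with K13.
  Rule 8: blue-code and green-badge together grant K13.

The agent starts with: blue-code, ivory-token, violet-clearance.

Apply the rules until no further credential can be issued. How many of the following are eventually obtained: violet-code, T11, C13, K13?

1

Holding ivory-token and blue-code grants silver-key (Rule 2).
Holding silver-key and violet-clearance grants green-badge (Rule 6).
Holding blue-code and green-badge grants K13 (Rule 8).
violet-code would need C13 (Rule 5), but C13 is never granted.
T11 would need violet-code and blue-code (Rule 1), but violet-code is never granted.
No rule produces C13, and it is not given.
K13: reached.
Reached: K13 — 1 of the 4.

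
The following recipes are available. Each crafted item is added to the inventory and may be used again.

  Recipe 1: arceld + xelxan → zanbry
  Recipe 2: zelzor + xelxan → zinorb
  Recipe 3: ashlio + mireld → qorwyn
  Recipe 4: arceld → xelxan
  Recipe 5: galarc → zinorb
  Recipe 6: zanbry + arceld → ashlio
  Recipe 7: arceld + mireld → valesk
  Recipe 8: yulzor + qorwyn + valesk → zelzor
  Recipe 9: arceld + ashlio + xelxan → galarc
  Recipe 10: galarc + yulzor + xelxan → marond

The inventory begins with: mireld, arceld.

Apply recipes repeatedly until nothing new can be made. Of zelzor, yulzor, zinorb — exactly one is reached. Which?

Using Recipe 4, arceld makes xelxan.
Using Recipe 1, arceld and xelxan make zanbry.
zanbry + arceld → ashlio (Recipe 6).
Using Recipe 9, arceld, ashlio, and xelxan make galarc.
galarc → zinorb (Recipe 5).
No rule produces yulzor, and it is not given. zelzor would need yulzor, qorwyn, and valesk (Recipe 8), but yulzor is never obtained.

zinorb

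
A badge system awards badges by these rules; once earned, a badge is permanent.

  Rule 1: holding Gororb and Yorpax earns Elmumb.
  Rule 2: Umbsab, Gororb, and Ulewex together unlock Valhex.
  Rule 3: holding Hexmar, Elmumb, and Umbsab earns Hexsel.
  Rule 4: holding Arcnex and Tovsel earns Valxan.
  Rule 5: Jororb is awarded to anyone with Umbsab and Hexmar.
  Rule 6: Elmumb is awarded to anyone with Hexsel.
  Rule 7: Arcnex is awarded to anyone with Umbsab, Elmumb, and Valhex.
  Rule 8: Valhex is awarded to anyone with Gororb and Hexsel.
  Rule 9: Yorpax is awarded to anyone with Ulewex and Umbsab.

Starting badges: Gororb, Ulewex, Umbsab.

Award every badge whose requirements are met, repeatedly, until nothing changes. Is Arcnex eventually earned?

With Umbsab, Gororb, and Ulewex, Valhex is earned (Rule 2).
With Ulewex and Umbsab, Yorpax is earned (Rule 9).
With Gororb and Yorpax, Elmumb is earned (Rule 1).
With Umbsab, Elmumb, and Valhex, Arcnex is earned (Rule 7).

Yes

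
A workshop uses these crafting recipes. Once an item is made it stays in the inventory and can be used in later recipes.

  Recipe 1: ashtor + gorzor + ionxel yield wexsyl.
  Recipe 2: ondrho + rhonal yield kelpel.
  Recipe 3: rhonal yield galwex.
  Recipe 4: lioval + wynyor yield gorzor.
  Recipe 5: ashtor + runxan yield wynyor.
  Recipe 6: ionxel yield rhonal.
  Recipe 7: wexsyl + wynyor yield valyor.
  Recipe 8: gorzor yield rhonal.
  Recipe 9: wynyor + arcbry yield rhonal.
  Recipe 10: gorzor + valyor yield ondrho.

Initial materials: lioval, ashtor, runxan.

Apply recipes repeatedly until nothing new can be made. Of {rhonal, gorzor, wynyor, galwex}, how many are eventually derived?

ashtor + runxan → wynyor (Recipe 5).
lioval + wynyor → gorzor (Recipe 4).
Using Recipe 8, gorzor makes rhonal.
rhonal → galwex (Recipe 3).
rhonal: reached.
gorzor: reached.
wynyor: reached.
galwex: reached.
All 4 are reached.

4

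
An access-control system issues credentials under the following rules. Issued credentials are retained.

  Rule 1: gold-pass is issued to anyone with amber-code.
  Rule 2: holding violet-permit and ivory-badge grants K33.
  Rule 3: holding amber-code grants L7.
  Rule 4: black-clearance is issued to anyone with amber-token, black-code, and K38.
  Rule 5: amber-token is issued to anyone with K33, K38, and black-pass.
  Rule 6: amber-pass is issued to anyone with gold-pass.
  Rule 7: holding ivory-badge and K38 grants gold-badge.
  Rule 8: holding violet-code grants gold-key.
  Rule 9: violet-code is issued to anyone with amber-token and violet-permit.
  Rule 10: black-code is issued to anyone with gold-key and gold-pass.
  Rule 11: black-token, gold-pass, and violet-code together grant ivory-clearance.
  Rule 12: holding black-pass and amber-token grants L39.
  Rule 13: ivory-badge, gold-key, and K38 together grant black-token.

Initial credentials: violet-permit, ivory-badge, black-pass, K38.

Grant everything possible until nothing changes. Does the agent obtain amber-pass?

amber-pass would need gold-pass (Rule 6), but gold-pass is never granted.

No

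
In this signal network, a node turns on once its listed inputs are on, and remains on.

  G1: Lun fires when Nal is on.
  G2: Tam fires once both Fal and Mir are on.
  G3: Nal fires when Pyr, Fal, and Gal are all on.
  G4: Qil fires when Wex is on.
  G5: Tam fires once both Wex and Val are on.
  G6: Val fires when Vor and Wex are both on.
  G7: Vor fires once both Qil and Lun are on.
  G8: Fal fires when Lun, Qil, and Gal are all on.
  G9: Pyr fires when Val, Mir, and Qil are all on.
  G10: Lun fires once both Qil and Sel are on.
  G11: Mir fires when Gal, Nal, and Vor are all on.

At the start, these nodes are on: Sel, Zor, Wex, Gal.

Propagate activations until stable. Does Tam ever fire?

Yes

G4: Wex on → Qil on.
Qil and Sel are on, so Lun fires (G10).
Qil and Lun are on, so Vor fires (G7).
G6: Vor and Wex on → Val on.
Wex and Val are on, so Tam fires (G5).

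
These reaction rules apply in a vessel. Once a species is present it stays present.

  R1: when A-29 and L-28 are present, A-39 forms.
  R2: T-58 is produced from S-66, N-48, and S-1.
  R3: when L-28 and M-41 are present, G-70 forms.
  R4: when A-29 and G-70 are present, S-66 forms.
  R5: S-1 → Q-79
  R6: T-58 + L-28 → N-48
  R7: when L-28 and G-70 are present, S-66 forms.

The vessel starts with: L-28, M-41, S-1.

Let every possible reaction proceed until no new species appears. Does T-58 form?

T-58 would need S-66, N-48, and S-1 (R2), but N-48 never forms.

No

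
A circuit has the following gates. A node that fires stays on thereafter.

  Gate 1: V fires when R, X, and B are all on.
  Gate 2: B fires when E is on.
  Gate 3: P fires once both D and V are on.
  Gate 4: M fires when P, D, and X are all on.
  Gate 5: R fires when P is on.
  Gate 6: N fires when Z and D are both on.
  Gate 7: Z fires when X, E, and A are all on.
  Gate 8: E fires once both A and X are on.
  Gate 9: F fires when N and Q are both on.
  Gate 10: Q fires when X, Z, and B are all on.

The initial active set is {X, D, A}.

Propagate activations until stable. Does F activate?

Gate 8: A and X on → E on.
Gate 2: E on → B on.
Gate 7: X, E, and A on → Z on.
X, Z, and B are on, so Q fires (Gate 10).
Gate 6: Z and D on → N on.
Gate 9: N and Q on → F on.

Yes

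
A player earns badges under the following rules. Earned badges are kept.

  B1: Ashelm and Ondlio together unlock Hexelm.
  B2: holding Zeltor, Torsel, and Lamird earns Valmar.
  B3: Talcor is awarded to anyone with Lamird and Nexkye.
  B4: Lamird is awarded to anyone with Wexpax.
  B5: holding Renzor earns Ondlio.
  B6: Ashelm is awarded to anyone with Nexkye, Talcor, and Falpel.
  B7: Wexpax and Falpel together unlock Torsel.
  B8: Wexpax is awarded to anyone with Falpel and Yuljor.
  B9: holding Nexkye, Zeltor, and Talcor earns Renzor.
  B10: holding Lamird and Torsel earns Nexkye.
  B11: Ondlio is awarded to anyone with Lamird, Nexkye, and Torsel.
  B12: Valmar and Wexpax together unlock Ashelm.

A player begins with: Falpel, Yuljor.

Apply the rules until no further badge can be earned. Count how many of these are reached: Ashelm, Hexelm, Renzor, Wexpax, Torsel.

With Falpel and Yuljor, Wexpax is earned (B8).
With Wexpax, Lamird is earned (B4).
With Wexpax and Falpel, Torsel is earned (B7).
With Lamird and Torsel, Nexkye is earned (B10).
With Lamird, Nexkye, and Torsel, Ondlio is earned (B11).
With Lamird and Nexkye, Talcor is earned (B3).
With Nexkye, Talcor, and Falpel, Ashelm is earned (B6).
With Ashelm and Ondlio, Hexelm is earned (B1).
Ashelm: reached.
Hexelm: reached.
Renzor would need Nexkye, Zeltor, and Talcor (B9), but Zeltor is never earned.
Wexpax: reached.
Torsel: reached.
Reached: Ashelm, Hexelm, Wexpax, and Torsel — 4 of the 5.

4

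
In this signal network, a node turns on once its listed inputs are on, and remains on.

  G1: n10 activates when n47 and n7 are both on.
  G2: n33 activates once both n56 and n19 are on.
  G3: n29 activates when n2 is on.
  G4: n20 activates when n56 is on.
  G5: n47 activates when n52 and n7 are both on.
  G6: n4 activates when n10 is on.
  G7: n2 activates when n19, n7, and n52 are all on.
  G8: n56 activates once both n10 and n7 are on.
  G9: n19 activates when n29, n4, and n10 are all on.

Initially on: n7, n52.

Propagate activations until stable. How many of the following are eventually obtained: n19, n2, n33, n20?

1

n52 and n7 are on, so n47 activates (G5).
G1: n47 and n7 on → n10 on.
n10 and n7 are on, so n56 activates (G8).
n56 is on, so n20 activates (G4).
n19 would need n29, n4, and n10 (G9), but n29 never turns on.
n2 would need n19, n7, and n52 (G7), but n19 never turns on.
n33 would need n56 and n19 (G2), but n19 never turns on.
n20: reached.
Reached: n20 — 1 of the 4.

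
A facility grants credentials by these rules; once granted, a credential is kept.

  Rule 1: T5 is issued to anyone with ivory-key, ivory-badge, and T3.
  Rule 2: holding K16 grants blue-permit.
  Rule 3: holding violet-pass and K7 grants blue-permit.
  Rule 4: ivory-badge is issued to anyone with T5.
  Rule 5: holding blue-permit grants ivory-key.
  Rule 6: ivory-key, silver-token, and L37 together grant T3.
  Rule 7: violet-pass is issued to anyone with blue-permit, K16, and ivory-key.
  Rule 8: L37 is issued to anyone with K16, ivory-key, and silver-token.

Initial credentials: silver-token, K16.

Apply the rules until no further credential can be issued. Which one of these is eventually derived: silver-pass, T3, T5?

Holding K16 grants blue-permit (Rule 2).
Holding blue-permit grants ivory-key (Rule 5).
Holding K16, ivory-key, and silver-token grants L37 (Rule 8).
Holding ivory-key, silver-token, and L37 grants T3 (Rule 6).
No rule produces silver-pass, and it is not given. T5 would need ivory-key, ivory-badge, and T3 (Rule 1), but ivory-badge is never granted.

T3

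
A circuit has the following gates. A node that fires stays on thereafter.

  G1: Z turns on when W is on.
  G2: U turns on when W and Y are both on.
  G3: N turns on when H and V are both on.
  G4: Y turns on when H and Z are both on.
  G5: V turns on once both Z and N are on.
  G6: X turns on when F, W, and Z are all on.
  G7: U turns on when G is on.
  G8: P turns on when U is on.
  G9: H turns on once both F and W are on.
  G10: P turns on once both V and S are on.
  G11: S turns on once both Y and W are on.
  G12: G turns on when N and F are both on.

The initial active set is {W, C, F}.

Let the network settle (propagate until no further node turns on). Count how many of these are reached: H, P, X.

3

G1: W on → Z on.
F and W are on, so H turns on (G9).
H and Z are on, so Y turns on (G4).
F, W, and Z are on, so X turns on (G6).
W and Y are on, so U turns on (G2).
U is on, so P turns on (G8).
H: reached.
P: reached.
X: reached.
All 3 are reached.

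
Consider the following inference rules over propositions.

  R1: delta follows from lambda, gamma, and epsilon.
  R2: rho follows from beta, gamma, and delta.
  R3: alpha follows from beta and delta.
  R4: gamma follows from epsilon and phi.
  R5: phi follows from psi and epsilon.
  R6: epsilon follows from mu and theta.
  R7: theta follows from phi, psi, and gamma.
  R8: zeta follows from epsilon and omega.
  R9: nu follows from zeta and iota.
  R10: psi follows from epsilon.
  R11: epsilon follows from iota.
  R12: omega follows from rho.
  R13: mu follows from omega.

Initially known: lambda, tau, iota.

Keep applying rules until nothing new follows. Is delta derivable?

Yes

iota holds, so epsilon follows (R11).
epsilon holds, so psi follows (R10).
From psi and epsilon, R5 gives phi.
epsilon and phi hold, so gamma follows (R4).
From lambda, gamma, and epsilon, R1 gives delta.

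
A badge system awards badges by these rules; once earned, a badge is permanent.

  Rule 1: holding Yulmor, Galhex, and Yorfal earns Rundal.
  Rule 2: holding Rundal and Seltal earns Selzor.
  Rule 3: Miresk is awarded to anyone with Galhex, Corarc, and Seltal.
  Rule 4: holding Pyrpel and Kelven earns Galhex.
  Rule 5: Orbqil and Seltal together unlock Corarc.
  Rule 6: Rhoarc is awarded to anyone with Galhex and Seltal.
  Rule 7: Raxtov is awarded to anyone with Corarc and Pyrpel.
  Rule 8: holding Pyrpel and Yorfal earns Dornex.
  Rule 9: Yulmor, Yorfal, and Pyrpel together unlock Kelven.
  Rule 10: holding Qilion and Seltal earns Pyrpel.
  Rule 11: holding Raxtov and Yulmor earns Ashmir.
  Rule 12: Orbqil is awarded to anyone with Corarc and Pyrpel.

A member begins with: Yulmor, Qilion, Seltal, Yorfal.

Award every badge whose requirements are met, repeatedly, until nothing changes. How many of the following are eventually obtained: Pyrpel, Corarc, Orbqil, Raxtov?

1

With Qilion and Seltal, Pyrpel is earned (Rule 10).
Pyrpel: reached.
Corarc would need Orbqil and Seltal (Rule 5), but Orbqil is never earned.
Orbqil would need Corarc and Pyrpel (Rule 12), but Corarc is never earned.
Raxtov would need Corarc and Pyrpel (Rule 7), but Corarc is never earned.
Reached: Pyrpel — 1 of the 4.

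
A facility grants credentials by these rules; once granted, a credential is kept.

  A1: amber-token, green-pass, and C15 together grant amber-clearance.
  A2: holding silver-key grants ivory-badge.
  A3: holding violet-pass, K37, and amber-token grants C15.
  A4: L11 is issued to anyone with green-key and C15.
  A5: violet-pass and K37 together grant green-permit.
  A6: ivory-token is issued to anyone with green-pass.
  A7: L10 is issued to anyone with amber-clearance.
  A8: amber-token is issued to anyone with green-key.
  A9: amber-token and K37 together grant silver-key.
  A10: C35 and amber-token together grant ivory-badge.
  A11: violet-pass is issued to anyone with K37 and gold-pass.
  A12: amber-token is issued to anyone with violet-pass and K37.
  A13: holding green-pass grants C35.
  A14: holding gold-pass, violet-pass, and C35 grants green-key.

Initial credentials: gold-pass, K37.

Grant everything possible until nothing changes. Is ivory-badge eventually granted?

Holding K37 and gold-pass grants violet-pass (A11).
Holding violet-pass and K37 grants amber-token (A12).
Holding amber-token and K37 grants silver-key (A9).
Holding silver-key grants ivory-badge (A2).

Yes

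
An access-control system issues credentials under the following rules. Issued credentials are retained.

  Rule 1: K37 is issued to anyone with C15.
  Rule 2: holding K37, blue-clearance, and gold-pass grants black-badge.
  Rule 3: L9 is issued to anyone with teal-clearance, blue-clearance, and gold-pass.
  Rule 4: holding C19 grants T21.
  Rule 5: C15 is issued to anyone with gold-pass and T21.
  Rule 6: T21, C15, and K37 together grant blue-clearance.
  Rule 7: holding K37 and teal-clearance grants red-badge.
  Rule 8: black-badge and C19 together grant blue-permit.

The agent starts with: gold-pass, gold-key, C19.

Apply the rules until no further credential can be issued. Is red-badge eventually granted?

red-badge would need K37 and teal-clearance (Rule 7), but teal-clearance is never granted.

No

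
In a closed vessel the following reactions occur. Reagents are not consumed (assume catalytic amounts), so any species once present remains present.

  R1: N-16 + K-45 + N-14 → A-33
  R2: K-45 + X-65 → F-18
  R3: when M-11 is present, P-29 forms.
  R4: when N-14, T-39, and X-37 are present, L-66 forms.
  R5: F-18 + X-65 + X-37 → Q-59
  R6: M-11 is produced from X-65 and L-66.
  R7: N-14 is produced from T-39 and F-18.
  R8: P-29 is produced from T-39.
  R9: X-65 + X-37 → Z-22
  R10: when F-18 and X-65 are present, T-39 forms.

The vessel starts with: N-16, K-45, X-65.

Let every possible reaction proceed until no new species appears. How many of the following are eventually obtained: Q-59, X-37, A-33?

1

K-45 and X-65 present → F-18 forms (R2).
F-18 and X-65 present → T-39 forms (R10).
T-39 and F-18 present → N-14 forms (R7).
N-16, K-45, and N-14 present → A-33 forms (R1).
Q-59 would need F-18, X-65, and X-37 (R5), but X-37 never forms.
No rule produces X-37, and it is not given.
A-33: reached.
Reached: A-33 — 1 of the 3.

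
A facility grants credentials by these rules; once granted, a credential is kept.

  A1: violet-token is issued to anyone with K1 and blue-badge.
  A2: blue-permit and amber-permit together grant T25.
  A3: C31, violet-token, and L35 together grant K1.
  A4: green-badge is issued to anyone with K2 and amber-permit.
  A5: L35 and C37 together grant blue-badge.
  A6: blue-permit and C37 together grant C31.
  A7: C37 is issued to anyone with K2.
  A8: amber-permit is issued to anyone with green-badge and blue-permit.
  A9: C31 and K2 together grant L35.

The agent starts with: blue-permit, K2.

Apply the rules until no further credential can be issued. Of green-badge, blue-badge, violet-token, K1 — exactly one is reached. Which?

Holding K2 grants C37 (A7).
Holding blue-permit and C37 grants C31 (A6).
Holding C31 and K2 grants L35 (A9).
Holding L35 and C37 grants blue-badge (A5).
K1 would need C31, violet-token, and L35 (A3), but violet-token is never granted. violet-token would need K1 and blue-badge (A1), but K1 is never granted. green-badge would need K2 and amber-permit (A4), but amber-permit is never granted.

blue-badge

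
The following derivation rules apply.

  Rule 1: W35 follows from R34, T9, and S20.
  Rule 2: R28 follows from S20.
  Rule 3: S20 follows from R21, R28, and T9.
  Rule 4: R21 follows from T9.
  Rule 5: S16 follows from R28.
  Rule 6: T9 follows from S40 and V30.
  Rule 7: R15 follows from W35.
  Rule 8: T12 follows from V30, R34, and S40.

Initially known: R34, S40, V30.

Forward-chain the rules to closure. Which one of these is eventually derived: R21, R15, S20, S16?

R21

S40 and V30 hold, so T9 follows (Rule 6).
From T9, Rule 4 gives R21.
R15 would need W35 (Rule 7), but W35 is never established. S16 would need R28 (Rule 5), but R28 is never established. S20 would need R21, R28, and T9 (Rule 3), but R28 is never established.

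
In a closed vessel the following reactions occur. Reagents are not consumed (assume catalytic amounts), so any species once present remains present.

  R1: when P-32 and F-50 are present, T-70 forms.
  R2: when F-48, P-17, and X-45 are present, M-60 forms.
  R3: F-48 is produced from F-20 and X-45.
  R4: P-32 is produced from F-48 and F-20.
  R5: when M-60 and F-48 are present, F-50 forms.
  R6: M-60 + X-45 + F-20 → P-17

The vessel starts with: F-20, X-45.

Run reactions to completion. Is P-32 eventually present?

Yes

F-20 and X-45 present → F-48 forms (R3).
F-48 and F-20 present → P-32 forms (R4).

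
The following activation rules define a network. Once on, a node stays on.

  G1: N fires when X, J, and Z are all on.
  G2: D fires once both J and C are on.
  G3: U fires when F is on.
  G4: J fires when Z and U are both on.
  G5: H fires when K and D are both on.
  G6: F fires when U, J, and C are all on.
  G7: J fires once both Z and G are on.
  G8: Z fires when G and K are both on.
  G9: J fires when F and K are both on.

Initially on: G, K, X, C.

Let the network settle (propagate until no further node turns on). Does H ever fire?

G8: G and K on → Z on.
Z and G are on, so J fires (G7).
J and C are on, so D fires (G2).
G5: K and D on → H on.

Yes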